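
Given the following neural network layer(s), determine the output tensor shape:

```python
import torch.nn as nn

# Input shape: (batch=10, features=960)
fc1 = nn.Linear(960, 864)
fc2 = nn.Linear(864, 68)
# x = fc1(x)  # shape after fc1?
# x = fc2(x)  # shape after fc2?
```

Input: (10, 960) -> after fc1: (10, 864) -> Output: (10, 68)

Answer: (10, 68)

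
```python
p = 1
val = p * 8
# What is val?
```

Trace:
`p = 1` → p = 1
`val = p * 8` → val = 8
So val = 8

Answer: 8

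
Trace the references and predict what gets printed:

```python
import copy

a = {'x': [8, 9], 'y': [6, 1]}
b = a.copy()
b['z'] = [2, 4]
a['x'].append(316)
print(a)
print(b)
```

Key concept: shallow copy of dict with mutable values.
Step by step:
`a = {'x': [8, 9], 'y': [6, 1]}` → a = {'x': [8, 9], 'y': [6, 1]}
`b = a.copy()` → b = {'x': [8, 9], 'y': [6, 1]}
`b['z'] = [2, 4]` → b = {'x': [8, 9], 'y': [6, 1], 'z': [2, 4]}
`a['x'].append(316)` → a = {'x': [8, 9, 316], 'y': [6, 1]}; b = {'x': [8, 9, 316], 'y': [6, 1], 'z': [2, 4]}
`print(a)` → prints {'x': [8, 9, 316], 'y': [6, 1]}
`print(b)` → prints {'x': [8, 9, 316], 'y': [6, 1], 'z': [2, 4]}

Answer:
{'x': [8, 9, 316], 'y': [6, 1]}
{'x': [8, 9, 316], 'y': [6, 1], 'z': [2, 4]}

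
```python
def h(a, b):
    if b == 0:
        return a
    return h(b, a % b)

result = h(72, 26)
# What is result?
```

h(72, 26) -> h(26, 20) -> h(20, 6) -> h(6, 2) -> h(2, 0) -> 2

Answer: 2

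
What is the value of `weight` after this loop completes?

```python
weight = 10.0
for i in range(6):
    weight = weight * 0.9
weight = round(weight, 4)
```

Exponential decay: 10.0 * 0.9^6
`weight` takes the values: 10.0 → 9.0 → 8.1 → 7.29 → 6.561 → 5.9049 → 5.31441 → 5.3144

Answer: 5.3144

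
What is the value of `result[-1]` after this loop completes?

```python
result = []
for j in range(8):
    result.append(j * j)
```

Last element of squares 0 to 7
`result` takes the values: [] → [0] → [0, 1] → [0, 1, 4] → [0, 1, 4, 9] → [0, 1, 4, 9, 16] → [0, 1, 4, 9, 16, 25] → [0, 1, 4, 9, 16, 25, 36] → [0, 1, 4, 9, 16, 25, 36, 49]
So `result[-1]` = 49

Answer: 49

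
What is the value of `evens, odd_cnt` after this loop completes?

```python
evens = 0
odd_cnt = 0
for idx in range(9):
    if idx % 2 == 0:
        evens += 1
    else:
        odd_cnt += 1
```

Count evens and odds in range(9)
`evens, odd_cnt` takes the values: (0, 0) → (1, 0) → (1, 1) → (2, 1) → (2, 2) → (3, 2) → (3, 3) → (4, 3) → (4, 4) → (5, 4)

Answer: 5, 4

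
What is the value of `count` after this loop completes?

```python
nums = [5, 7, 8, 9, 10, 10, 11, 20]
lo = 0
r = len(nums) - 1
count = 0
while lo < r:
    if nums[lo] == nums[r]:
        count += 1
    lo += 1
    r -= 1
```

Count matching pairs from ends
`count` takes the values: 0

Answer: 0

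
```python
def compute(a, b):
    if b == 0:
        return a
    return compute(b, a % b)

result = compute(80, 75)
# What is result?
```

compute(80, 75) -> compute(75, 5) -> compute(5, 0) -> 5

Answer: 5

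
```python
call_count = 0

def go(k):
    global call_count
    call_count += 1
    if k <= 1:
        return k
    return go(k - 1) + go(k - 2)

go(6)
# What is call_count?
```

Calls(k) = 1 + Calls(k-1) + Calls(k-2); Calls(0)=Calls(1)=1. For k=6 this gives 25.

Answer: 25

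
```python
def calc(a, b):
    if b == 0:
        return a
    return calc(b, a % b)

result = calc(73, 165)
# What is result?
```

calc(73, 165) -> calc(165, 73) -> calc(73, 19) -> calc(19, 16) -> calc(16, 3) -> calc(3, 1) -> calc(1, 0) -> 1

Answer: 1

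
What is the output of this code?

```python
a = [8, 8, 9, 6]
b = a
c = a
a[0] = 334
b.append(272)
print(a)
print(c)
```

Key concept: multiple aliases.
Step by step:
`a = [8, 8, 9, 6]` → a = [8, 8, 9, 6]
`b = a` → b = [8, 8, 9, 6] (same object as a)
`c = a` → c = [8, 8, 9, 6] (same object as a, b)
`a[0] = 334` → a = [334, 8, 9, 6] (same object as b, c); b = [334, 8, 9, 6] (same object as a, c); c = [334, 8, 9, 6] (same object as a, b)
`b.append(272)` → a = [334, 8, 9, 6, 272] (same object as b, c); b = [334, 8, 9, 6, 272] (same object as a, c); c = [334, 8, 9, 6, 272] (same object as a, b)
`print(a)` → prints [334, 8, 9, 6, 272]
`print(c)` → prints [334, 8, 9, 6, 272]

Answer:
[334, 8, 9, 6, 272]
[334, 8, 9, 6, 272]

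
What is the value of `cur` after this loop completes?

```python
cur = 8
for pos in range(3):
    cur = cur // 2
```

Halve 3 times: 8 // 2^3 = 1
`cur` takes the values: 8 → 4 → 2 → 1

Answer: 1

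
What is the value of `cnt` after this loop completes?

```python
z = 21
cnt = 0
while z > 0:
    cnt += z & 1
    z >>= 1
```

Count set bits in 21 (binary: 0b10101)
`cnt` takes the values: 0 → 1 → 2 → 3

Answer: 3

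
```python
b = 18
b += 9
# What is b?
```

Trace:
`b = 18` → b = 18
`b += 9` → b = 27
So b = 27

Answer: 27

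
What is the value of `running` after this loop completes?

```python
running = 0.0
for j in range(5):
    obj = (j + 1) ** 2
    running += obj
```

Sum of squared losses 1² + 2² + ... + 5²
`running` takes the values: 0.0 → 1.0 → 5.0 → 14.0 → 30.0 → 55.0

Answer: 55.0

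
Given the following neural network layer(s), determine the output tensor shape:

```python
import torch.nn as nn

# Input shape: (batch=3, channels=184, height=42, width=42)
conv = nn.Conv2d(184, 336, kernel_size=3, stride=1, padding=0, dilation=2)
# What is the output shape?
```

Input: (3, 184, 42, 42) -> Output: (3, 336, 38, 38)

Answer: (3, 336, 38, 38)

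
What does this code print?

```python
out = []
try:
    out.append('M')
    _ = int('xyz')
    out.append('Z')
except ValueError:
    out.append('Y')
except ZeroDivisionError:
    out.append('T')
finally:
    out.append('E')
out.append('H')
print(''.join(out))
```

Execution trace: 'M' (try body) → 'Y' (except ValueError) → 'E' (finally) → 'H' (after the try/except). Output: MYEH

Answer: MYEH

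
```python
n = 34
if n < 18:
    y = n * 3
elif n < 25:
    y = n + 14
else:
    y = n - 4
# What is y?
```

Trace:
`n = 34` → n = 34
`if n < 18: ...` → n < 18 is False, n < 25 is False, take else branch → y = 30
So y = 30

Answer: 30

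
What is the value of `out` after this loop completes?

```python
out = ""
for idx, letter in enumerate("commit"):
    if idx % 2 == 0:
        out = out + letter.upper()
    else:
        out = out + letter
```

Uppercase even positions in 'commit'
`out` takes the values: "" → "C" → "Co" → "CoM" → "CoMm" → "CoMmI" → "CoMmIt"

Answer: "CoMmIt"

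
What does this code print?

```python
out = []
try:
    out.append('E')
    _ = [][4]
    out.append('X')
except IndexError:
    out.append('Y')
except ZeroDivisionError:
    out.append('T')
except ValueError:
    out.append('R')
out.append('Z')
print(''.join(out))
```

Execution trace: 'E' (try body) → 'Y' (except IndexError) → 'Z' (after the try/except). Output: EYZ

Answer: EYZ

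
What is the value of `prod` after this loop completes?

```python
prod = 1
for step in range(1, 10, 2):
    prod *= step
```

Product of 1, 3, 5, ... up to 9
`prod` takes the values: 1 → 3 → 15 → 105 → 945

Answer: 945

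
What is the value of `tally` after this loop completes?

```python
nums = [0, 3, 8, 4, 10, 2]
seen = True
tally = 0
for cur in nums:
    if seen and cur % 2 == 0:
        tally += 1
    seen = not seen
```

Count even values at even positions
`tally` takes the values: 0 → 1 → 2 → 3

Answer: 3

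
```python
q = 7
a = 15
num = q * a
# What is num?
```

Trace:
`q = 7` → q = 7
`a = 15` → a = 15
`num = q * a` → num = 105
So num = 105

Answer: 105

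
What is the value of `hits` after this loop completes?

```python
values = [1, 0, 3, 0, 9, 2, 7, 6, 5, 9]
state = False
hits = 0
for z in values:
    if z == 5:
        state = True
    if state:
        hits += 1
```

Count elements after first 5 in [1, 0, 3, 0, 9, 2, 7, 6, 5, 9]
`hits` takes the values: 0 → 1 → 2

Answer: 2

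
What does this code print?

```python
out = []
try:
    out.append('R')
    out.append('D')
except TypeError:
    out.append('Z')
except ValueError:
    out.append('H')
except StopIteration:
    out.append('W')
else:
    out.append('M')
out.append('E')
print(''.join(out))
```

Execution trace: 'R' (try body) → 'D' (try body, no exception) → 'M' (else) → 'E' (after the try/except). Output: RDME

Answer: RDME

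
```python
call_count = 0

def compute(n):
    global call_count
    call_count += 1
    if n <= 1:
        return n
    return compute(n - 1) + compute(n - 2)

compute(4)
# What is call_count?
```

Calls(n) = 1 + Calls(n-1) + Calls(n-2); Calls(0)=Calls(1)=1. For n=4 this gives 9.

Answer: 9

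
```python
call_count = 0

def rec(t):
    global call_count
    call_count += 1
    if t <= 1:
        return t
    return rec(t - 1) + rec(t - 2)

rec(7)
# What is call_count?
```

Calls(t) = 1 + Calls(t-1) + Calls(t-2); Calls(0)=Calls(1)=1. For t=7 this gives 41.

Answer: 41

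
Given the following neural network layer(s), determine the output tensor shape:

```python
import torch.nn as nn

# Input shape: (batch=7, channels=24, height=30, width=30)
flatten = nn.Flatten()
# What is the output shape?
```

Input: (7, 24, 30, 30) -> Output: (7, 21600)

Answer: (7, 21600)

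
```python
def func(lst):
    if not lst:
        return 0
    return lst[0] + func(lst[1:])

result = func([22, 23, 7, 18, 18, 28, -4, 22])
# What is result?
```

22 + 23 + 7 + 18 + 18 + 28 + (-4) + 22 + 0 = 134

Answer: 134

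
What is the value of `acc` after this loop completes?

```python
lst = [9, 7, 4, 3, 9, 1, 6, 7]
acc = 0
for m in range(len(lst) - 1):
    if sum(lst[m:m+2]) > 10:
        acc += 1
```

Count windows with sum > 10
`acc` takes the values: 0 → 1 → 2 → 3 → 4

Answer: 4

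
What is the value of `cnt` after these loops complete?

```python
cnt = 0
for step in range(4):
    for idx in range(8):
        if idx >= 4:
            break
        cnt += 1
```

Inner breaks at 4, outer runs 4 times
`cnt` takes the values: 0 → 1 → 2 → 3 → 4 → 5 → 6 → 7 → 8 → 9 → 10 → 11 → 12 → 13 → 14 → 15 → 16

Answer: 16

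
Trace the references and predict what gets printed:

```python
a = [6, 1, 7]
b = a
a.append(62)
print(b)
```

Key concept: basic list aliasing.
Step by step:
`a = [6, 1, 7]` → a = [6, 1, 7]
`b = a` → b = [6, 1, 7] (same object as a)
`a.append(62)` → a = [6, 1, 7, 62] (same object as b); b = [6, 1, 7, 62] (same object as a)
`print(b)` → prints [6, 1, 7, 62]

Answer: [6, 1, 7, 62]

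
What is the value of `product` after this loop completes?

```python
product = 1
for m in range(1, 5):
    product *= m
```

4! = 24
`product` takes the values: 1 → 2 → 6 → 24

Answer: 24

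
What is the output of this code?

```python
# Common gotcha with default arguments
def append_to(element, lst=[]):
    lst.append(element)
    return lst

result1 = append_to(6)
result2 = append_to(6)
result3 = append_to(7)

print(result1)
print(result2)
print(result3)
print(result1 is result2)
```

Key concept: mutable default argument gotcha.
Step by step:
`result1 = append_to(6)` → result1 = [6]
`result2 = append_to(6)` → result1 = [6, 6] (same object as result2); result2 = [6, 6] (same object as result1)
`result3 = append_to(7)` → result1 = [6, 6, 7] (same object as result2, result3); result2 = [6, 6, 7] (same object as result1, result3); result3 = [6, 6, 7] (same object as result1, result2)
`print(result1)` → prints [6, 6, 7]
`print(result2)` → prints [6, 6, 7]
`print(result3)` → prints [6, 6, 7]
`print(result1 is result2)` → prints True

Answer:
[6, 6, 7]
[6, 6, 7]
[6, 6, 7]
True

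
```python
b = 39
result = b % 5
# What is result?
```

Trace:
`b = 39` → b = 39
`result = b % 5` → result = 4
So result = 4

Answer: 4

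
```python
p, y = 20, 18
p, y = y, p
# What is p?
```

Trace:
`p, y = 20, 18` → p = 20; y = 18
`p, y = y, p` → p = 18; y = 20
So p = 18

Answer: 18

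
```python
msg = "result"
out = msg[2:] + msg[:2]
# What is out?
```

Trace:
`msg = "result"` → msg = 'result'
`out = msg[2:] + msg[:2]` → out = 'sultre'
So out = 'sultre'

Answer: 'sultre'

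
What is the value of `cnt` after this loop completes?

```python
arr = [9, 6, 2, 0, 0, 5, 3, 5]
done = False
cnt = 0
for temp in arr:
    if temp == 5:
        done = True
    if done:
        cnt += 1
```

Count elements after first 5 in [9, 6, 2, 0, 0, 5, 3, 5]
`cnt` takes the values: 0 → 1 → 2 → 3

Answer: 3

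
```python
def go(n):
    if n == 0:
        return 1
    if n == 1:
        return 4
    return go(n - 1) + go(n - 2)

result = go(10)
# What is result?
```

Build up from base cases: go(0)=1, go(1)=4, go(2)=5, go(3)=9, go(4)=14, go(5)=23, go(6)=37, ..., go(10)=254

Answer: 254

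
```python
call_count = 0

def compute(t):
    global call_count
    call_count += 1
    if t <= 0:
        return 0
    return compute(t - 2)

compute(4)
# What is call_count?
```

Linear recursion stepping by 2: 3 calls from t=4 down to ≤0.

Answer: 3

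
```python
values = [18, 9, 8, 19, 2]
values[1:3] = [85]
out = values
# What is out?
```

Trace:
`values = [18, 9, 8, 19, 2]` → values = [18, 9, 8, 19, 2]
`values[1:3] = [85]` → values = [18, 85, 19, 2]
`out = values` → out = [18, 85, 19, 2]
So out = [18, 85, 19, 2]

Answer: [18, 85, 19, 2]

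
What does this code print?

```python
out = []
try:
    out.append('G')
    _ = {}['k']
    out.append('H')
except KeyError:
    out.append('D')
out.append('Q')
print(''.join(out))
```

Execution trace: 'G' (try body) → 'D' (except KeyError) → 'Q' (after the try/except). Output: GDQ

Answer: GDQ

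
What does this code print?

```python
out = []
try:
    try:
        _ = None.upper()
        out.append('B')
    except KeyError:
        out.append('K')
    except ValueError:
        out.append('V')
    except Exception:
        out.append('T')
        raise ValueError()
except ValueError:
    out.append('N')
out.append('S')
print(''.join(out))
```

Execution trace: 'T' (inner except Exception) → 'N' (outer except ValueError) → 'S' (after the try/except). Output: TNS

Answer: TNS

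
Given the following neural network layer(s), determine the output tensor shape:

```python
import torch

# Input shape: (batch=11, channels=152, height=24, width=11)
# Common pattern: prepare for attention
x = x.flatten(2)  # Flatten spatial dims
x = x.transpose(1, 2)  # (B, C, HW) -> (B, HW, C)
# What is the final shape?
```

Input: (11, 152, 24, 11) -> after flatten(2): (11, 152, 264) -> Output: (11, 264, 152)

Answer: (11, 264, 152)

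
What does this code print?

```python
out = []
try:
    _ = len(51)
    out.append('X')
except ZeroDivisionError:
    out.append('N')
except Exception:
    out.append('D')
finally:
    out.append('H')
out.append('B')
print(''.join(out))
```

Execution trace: 'D' (except Exception) → 'H' (finally) → 'B' (after the try/except). Output: DHB

Answer: DHB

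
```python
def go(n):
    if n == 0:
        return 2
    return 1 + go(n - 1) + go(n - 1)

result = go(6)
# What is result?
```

go(n) = 1 + 2·go(n-1), go(0)=2. Closed form: (2+1)·2^6 - 1 = 191.

Answer: 191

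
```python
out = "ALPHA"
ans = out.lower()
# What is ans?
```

Trace:
`out = "ALPHA"` → out = 'ALPHA'
`ans = out.lower()` → ans = 'alpha'
So ans = 'alpha'

Answer: 'alpha'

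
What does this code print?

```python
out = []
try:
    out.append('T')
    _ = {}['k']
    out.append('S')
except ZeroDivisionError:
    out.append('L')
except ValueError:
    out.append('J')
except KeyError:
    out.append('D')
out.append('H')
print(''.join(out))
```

Execution trace: 'T' (try body) → 'D' (except KeyError) → 'H' (after the try/except). Output: TDH

Answer: TDH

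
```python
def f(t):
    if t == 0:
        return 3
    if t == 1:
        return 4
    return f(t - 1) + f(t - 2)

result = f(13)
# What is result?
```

Build up from base cases: f(0)=3, f(1)=4, f(2)=7, f(3)=11, f(4)=18, f(5)=29, f(6)=47, ..., f(13)=1364

Answer: 1364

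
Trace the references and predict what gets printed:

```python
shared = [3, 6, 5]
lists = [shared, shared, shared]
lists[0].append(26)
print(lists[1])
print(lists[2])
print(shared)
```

Key concept: list of same reference.
Step by step:
`shared = [3, 6, 5]` → shared = [3, 6, 5]
`lists = [shared, shared, shared]` → lists = [[3, 6, 5], [3, 6, 5], [3, 6, 5]]
`lists[0].append(26)` → shared = [3, 6, 5, 26]; lists = [[3, 6, 5, 26], [3, 6, 5, 26], [3, 6, 5, 26]]
`print(lists[1])` → prints [3, 6, 5, 26]
`print(lists[2])` → prints [3, 6, 5, 26]
`print(shared)` → prints [3, 6, 5, 26]

Answer:
[3, 6, 5, 26]
[3, 6, 5, 26]
[3, 6, 5, 26]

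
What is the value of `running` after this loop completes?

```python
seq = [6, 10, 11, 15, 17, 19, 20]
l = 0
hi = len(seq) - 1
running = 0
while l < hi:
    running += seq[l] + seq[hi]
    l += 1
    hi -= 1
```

Sum of pairs from ends
`running` takes the values: 0 → 26 → 55 → 83

Answer: 83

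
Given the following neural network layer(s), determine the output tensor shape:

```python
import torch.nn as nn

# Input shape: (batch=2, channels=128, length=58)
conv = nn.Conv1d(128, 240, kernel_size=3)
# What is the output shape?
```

Input: (2, 128, 58) -> Output: (2, 240, 56)

Answer: (2, 240, 56)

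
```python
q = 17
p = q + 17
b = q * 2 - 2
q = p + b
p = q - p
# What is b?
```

Trace:
`q = 17` → q = 17
`p = q + 17` → p = 34
`b = q * 2 - 2` → b = 32
`q = p + b` → q = 66
`p = q - p` → p = 32
So b = 32

Answer: 32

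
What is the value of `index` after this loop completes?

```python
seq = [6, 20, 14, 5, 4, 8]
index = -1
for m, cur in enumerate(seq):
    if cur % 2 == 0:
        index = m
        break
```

First even number index in [6, 20, 14, 5, 4, 8]
`index` takes the values: -1 → 0

Answer: 0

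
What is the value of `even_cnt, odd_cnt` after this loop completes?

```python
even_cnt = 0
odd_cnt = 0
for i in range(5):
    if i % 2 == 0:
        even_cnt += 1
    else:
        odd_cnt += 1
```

Count evens and odds in range(5)
`even_cnt, odd_cnt` takes the values: (0, 0) → (1, 0) → (1, 1) → (2, 1) → (2, 2) → (3, 2)

Answer: 3, 2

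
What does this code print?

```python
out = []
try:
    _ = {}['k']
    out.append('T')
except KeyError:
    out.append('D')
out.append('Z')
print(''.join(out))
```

Execution trace: 'D' (except KeyError) → 'Z' (after the try/except). Output: DZ

Answer: DZ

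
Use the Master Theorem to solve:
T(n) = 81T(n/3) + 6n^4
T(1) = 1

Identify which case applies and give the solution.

a=81, b=3, f(n)=6n^4. log_3(81) = 4. Since c=4 = 4, Case 2 applies: T(n) = Θ(n^log_b(a) · log n) = O(n^4 log n).

Answer: O(n^4 log n) - Case 2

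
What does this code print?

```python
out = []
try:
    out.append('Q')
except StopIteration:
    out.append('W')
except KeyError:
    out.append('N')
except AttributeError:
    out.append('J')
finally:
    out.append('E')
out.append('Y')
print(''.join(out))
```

Execution trace: 'Q' (try body, no exception) → 'E' (finally) → 'Y' (after the try/except). Output: QEY

Answer: QEY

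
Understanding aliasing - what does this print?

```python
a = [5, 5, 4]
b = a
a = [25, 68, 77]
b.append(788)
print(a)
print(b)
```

Key concept: rebinding vs mutation: a is rebound to a new list, b still points at the original.
Step by step:
`a = [5, 5, 4]` → a = [5, 5, 4]
`b = a` → b = [5, 5, 4] (same object as a)
`a = [25, 68, 77]` → a = [25, 68, 77]
`b.append(788)` → b = [5, 5, 4, 788]
`print(a)` → prints [25, 68, 77]
`print(b)` → prints [5, 5, 4, 788]

Answer:
[25, 68, 77]
[5, 5, 4, 788]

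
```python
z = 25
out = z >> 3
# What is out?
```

Trace:
`z = 25` → z = 25
`out = z >> 3` → out = 3
So out = 3

Answer: 3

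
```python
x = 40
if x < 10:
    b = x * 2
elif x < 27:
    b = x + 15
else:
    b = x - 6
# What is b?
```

Trace:
`x = 40` → x = 40
`if x < 10: ...` → x < 10 is False, x < 27 is False, take else branch → b = 34
So b = 34

Answer: 34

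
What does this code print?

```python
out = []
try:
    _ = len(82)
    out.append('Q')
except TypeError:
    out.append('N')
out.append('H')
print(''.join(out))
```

Execution trace: 'N' (except TypeError) → 'H' (after the try/except). Output: NH

Answer: NH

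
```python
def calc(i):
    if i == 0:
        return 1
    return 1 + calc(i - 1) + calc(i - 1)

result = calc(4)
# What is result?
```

calc(i) = 1 + 2·calc(i-1), calc(0)=1. Closed form: (1+1)·2^4 - 1 = 31.

Answer: 31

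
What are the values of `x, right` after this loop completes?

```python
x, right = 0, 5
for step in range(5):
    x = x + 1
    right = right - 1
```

x goes 0→5, right goes 5→0
`x, right` takes the values: (0, 5) → (1, 5) → (1, 4) → (2, 4) → (2, 3) → (3, 3) → (3, 2) → (4, 2) → (4, 1) → (5, 1) → (5, 0)

Answer: 5, 0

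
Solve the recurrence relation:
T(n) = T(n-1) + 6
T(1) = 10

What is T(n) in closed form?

Unrolling: T(n) = T(1) + 6·(n-1) = 10 + 6(n-1) = 6n + 4.

Answer: T(n) = 6n + 4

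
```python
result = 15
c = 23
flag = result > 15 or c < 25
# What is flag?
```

Trace:
`result = 15` → result = 15
`c = 23` → c = 23
`flag = result > 15 or c < 25` → flag = True
So flag = True

Answer: True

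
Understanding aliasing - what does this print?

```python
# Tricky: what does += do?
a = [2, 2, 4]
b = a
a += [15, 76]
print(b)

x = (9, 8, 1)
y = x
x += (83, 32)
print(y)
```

Key concept: += behavior differs for mutable vs immutable.
Step by step:
`a = [2, 2, 4]` → a = [2, 2, 4]
`b = a` → b = [2, 2, 4] (same object as a)
`a += [15, 76]` → a = [2, 2, 4, 15, 76] (same object as b); b = [2, 2, 4, 15, 76] (same object as a)
`print(b)` → prints [2, 2, 4, 15, 76]
`x = (9, 8, 1)` → x = (9, 8, 1)
`y = x` → y = (9, 8, 1)
`x += (83, 32)` → x = (9, 8, 1, 83, 32)
`print(y)` → prints (9, 8, 1)

Answer:
[2, 2, 4, 15, 76]
(9, 8, 1)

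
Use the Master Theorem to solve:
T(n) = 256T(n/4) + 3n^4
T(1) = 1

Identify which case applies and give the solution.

a=256, b=4, f(n)=3n^4. log_4(256) = 4. Since c=4 = 4, Case 2 applies: T(n) = Θ(n^log_b(a) · log n) = O(n^4 log n).

Answer: O(n^4 log n) - Case 2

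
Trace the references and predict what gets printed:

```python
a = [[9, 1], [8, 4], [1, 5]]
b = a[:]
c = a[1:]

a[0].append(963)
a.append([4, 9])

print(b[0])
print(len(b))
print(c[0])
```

Key concept: slice with nested mutation.
Step by step:
`a = [[9, 1], [8, 4], [1, 5]]` → a = [[9, 1], [8, 4], [1, 5]]
`b = a[:]` → b = [[9, 1], [8, 4], [1, 5]]
`c = a[1:]` → c = [[8, 4], [1, 5]]
`a[0].append(963)` → a = [[9, 1, 963], [8, 4], [1, 5]]; b = [[9, 1, 963], [8, 4], [1, 5]]
`a.append([4, 9])` → a = [[9, 1, 963], [8, 4], [1, 5], [4, 9]]
`print(b[0])` → prints [9, 1, 963]
`print(len(b))` → prints 3
`print(c[0])` → prints [8, 4]

Answer:
[9, 1, 963]
3
[8, 4]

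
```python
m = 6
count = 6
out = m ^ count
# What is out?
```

Trace:
`m = 6` → m = 6
`count = 6` → count = 6
`out = m ^ count` → out = 0
So out = 0

Answer: 0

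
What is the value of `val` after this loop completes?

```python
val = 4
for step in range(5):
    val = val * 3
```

Multiply by 3, 5 times: 4 * 3^5 = 972
`val` takes the values: 4 → 12 → 36 → 108 → 324 → 972

Answer: 972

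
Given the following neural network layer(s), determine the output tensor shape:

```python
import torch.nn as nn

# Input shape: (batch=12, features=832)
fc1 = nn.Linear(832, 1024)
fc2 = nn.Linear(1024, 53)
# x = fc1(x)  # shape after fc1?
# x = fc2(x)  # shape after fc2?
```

Input: (12, 832) -> after fc1: (12, 1024) -> Output: (12, 53)

Answer: (12, 53)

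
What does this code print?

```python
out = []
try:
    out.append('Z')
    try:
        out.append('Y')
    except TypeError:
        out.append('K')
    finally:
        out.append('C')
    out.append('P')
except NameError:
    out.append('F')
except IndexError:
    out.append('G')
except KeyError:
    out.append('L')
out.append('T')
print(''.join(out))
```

Execution trace: 'Z' (try body) → 'Y' (inner try body, no exception) → 'C' (inner finally) → 'P' (try body, no exception) → 'T' (after the try/except). Output: ZYCPT

Answer: ZYCPT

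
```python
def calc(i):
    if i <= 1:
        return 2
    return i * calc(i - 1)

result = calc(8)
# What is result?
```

calc(8) = 8 * 7 * 6 * 5 * 4 * 3 * 2 * 2 = 80640

Answer: 80640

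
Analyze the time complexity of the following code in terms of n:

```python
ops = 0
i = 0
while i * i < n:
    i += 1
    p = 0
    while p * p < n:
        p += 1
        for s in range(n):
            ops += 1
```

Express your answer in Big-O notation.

Each loop level contributes: √n × √n × n. Multiplying the contributions gives O(n^2).

Answer: O(n^2)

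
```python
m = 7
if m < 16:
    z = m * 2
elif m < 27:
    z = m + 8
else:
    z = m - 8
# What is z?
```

Trace:
`m = 7` → m = 7
`if m < 16: ...` → m < 16 is True → z = 14
So z = 14

Answer: 14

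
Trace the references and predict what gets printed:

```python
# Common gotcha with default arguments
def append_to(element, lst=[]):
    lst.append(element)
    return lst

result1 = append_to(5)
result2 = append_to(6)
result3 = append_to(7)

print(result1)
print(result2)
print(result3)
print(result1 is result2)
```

Key concept: mutable default argument gotcha.
Step by step:
`result1 = append_to(5)` → result1 = [5]
`result2 = append_to(6)` → result1 = [5, 6] (same object as result2); result2 = [5, 6] (same object as result1)
`result3 = append_to(7)` → result1 = [5, 6, 7] (same object as result2, result3); result2 = [5, 6, 7] (same object as result1, result3); result3 = [5, 6, 7] (same object as result1, result2)
`print(result1)` → prints [5, 6, 7]
`print(result2)` → prints [5, 6, 7]
`print(result3)` → prints [5, 6, 7]
`print(result1 is result2)` → prints True

Answer:
[5, 6, 7]
[5, 6, 7]
[5, 6, 7]
True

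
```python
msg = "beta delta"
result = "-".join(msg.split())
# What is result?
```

Trace:
`msg = "beta delta"` → msg = 'beta delta'
`result = "-".join(msg.split())` → result = 'beta-delta'
So result = 'beta-delta'

Answer: 'beta-delta'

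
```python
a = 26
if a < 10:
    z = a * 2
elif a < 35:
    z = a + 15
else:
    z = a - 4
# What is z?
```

Trace:
`a = 26` → a = 26
`if a < 10: ...` → a < 10 is False, a < 35 is True → z = 41
So z = 41

Answer: 41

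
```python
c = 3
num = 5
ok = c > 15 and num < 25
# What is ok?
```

Trace:
`c = 3` → c = 3
`num = 5` → num = 5
`ok = c > 15 and num < 25` → ok = False
So ok = False

Answer: False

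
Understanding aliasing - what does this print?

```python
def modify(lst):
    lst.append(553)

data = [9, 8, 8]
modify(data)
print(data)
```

Key concept: function modifies passed list.
Step by step:
`data = [9, 8, 8]` → data = [9, 8, 8]
`modify(data)` → data = [9, 8, 8, 553]
`print(data)` → prints [9, 8, 8, 553]

Answer: [9, 8, 8, 553]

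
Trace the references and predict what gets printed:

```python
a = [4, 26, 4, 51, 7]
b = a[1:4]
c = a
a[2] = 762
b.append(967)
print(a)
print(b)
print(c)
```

Key concept: slice vs alias.
Step by step:
`a = [4, 26, 4, 51, 7]` → a = [4, 26, 4, 51, 7]
`b = a[1:4]` → b = [26, 4, 51]
`c = a` → c = [4, 26, 4, 51, 7] (same object as a)
`a[2] = 762` → a = [4, 26, 762, 51, 7] (same object as c); c = [4, 26, 762, 51, 7] (same object as a)
`b.append(967)` → b = [26, 4, 51, 967]
`print(a)` → prints [4, 26, 762, 51, 7]
`print(b)` → prints [26, 4, 51, 967]
`print(c)` → prints [4, 26, 762, 51, 7]

Answer:
[4, 26, 762, 51, 7]
[26, 4, 51, 967]
[4, 26, 762, 51, 7]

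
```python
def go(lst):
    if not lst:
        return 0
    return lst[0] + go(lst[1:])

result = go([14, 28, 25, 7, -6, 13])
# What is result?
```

14 + 28 + 25 + 7 + (-6) + 13 + 0 = 81

Answer: 81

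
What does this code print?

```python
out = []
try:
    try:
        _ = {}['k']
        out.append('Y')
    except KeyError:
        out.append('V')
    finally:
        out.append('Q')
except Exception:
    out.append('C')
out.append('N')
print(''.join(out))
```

Execution trace: 'V' (inner except KeyError) → 'Q' (inner finally) → 'N' (after the try/except). Output: VQN

Answer: VQN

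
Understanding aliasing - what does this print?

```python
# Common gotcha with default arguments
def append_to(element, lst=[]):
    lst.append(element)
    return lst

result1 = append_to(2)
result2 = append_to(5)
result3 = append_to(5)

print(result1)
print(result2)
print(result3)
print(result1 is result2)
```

Key concept: mutable default argument gotcha.
Step by step:
`result1 = append_to(2)` → result1 = [2]
`result2 = append_to(5)` → result1 = [2, 5] (same object as result2); result2 = [2, 5] (same object as result1)
`result3 = append_to(5)` → result1 = [2, 5, 5] (same object as result2, result3); result2 = [2, 5, 5] (same object as result1, result3); result3 = [2, 5, 5] (same object as result1, result2)
`print(result1)` → prints [2, 5, 5]
`print(result2)` → prints [2, 5, 5]
`print(result3)` → prints [2, 5, 5]
`print(result1 is result2)` → prints True

Answer:
[2, 5, 5]
[2, 5, 5]
[2, 5, 5]
True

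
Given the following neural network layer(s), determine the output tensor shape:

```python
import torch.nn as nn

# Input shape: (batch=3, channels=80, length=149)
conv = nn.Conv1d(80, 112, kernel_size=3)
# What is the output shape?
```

Input: (3, 80, 149) -> Output: (3, 112, 147)

Answer: (3, 112, 147)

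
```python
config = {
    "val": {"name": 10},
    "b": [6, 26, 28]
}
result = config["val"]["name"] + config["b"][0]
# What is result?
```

Trace:
`config = { ...` → config = {'val': {'name': 10}, 'b': [6, 26, 28]}
`result = config["val"]["name"] + config["b"][0]` → result = 16
So result = 16

Answer: 16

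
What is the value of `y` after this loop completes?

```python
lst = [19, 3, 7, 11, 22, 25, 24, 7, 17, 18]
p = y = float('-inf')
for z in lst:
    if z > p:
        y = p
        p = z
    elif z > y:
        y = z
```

Second largest (with repeats) in [19, 3, 7, 11, 22, 25, 24, 7, 17, 18]
`y` takes the values: -inf → 3 → 7 → 11 → 19 → 22 → 24

Answer: 24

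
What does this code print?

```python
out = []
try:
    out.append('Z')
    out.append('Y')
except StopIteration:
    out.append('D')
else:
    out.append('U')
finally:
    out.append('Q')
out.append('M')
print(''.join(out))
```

Execution trace: 'Z' (try body) → 'Y' (try body, no exception) → 'U' (else) → 'Q' (finally) → 'M' (after the try/except). Output: ZYUQM

Answer: ZYUQM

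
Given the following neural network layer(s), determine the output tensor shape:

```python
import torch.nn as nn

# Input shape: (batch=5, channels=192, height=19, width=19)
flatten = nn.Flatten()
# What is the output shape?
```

Input: (5, 192, 19, 19) -> Output: (5, 69312)

Answer: (5, 69312)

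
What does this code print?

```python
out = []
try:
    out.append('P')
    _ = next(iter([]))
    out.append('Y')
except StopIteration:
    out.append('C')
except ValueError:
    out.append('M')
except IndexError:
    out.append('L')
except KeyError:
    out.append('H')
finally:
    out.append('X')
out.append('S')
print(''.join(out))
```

Execution trace: 'P' (try body) → 'C' (except StopIteration) → 'X' (finally) → 'S' (after the try/except). Output: PCXS

Answer: PCXS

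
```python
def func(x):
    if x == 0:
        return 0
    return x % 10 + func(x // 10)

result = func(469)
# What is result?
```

Sum of digits of 469: 9 + 6 + 4 = 19

Answer: 19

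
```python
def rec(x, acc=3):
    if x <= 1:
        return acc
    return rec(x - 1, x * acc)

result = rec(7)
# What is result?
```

Accumulator trace (n, acc): (7, 3) -> (6, 21) -> (5, 126) -> (4, 630) -> (3, 2520) -> (2, 7560) -> (1, 15120) -> return 15120

Answer: 15120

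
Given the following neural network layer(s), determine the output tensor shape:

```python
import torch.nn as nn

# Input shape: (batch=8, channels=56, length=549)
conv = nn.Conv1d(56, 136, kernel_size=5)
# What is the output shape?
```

Input: (8, 56, 549) -> Output: (8, 136, 545)

Answer: (8, 136, 545)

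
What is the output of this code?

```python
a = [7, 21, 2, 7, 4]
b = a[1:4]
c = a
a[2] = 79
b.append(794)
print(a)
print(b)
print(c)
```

Key concept: slice vs alias.
Step by step:
`a = [7, 21, 2, 7, 4]` → a = [7, 21, 2, 7, 4]
`b = a[1:4]` → b = [21, 2, 7]
`c = a` → c = [7, 21, 2, 7, 4] (same object as a)
`a[2] = 79` → a = [7, 21, 79, 7, 4] (same object as c); c = [7, 21, 79, 7, 4] (same object as a)
`b.append(794)` → b = [21, 2, 7, 794]
`print(a)` → prints [7, 21, 79, 7, 4]
`print(b)` → prints [21, 2, 7, 794]
`print(c)` → prints [7, 21, 79, 7, 4]

Answer:
[7, 21, 79, 7, 4]
[21, 2, 7, 794]
[7, 21, 79, 7, 4]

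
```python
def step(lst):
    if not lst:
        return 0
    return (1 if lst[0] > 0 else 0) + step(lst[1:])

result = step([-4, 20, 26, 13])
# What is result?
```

Count of positive elements in [-4, 20, 26, 13] = 3

Answer: 3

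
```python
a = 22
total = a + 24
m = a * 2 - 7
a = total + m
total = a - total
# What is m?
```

Trace:
`a = 22` → a = 22
`total = a + 24` → total = 46
`m = a * 2 - 7` → m = 37
`a = total + m` → a = 83
`total = a - total` → total = 37
So m = 37

Answer: 37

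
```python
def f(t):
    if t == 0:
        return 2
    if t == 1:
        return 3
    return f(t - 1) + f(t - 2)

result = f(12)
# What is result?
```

Build up from base cases: f(0)=2, f(1)=3, f(2)=5, f(3)=8, f(4)=13, f(5)=21, f(6)=34, ..., f(12)=610

Answer: 610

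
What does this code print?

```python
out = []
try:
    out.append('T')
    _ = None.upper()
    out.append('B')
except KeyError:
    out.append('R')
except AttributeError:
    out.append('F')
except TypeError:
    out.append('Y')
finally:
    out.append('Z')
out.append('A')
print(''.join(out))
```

Execution trace: 'T' (try body) → 'F' (except AttributeError) → 'Z' (finally) → 'A' (after the try/except). Output: TFZA

Answer: TFZA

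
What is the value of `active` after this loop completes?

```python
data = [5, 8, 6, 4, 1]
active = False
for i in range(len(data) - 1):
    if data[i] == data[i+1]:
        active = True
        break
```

Check consecutive duplicates in [5, 8, 6, 4, 1]
`active` takes the values: False

Answer: False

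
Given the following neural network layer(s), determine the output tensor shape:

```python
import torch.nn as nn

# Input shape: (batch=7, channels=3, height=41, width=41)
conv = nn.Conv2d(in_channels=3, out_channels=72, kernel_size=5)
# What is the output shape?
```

Input: (7, 3, 41, 41) -> Output: (7, 72, 37, 37)

Answer: (7, 72, 37, 37)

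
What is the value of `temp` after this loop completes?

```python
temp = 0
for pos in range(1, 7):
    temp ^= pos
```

XOR of 1 to 6
`temp` takes the values: 0 → 1 → 3 → 0 → 4 → 1 → 7

Answer: 7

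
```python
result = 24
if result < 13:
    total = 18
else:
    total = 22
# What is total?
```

Trace:
`result = 24` → result = 24
`if result < 13: ...` → result < 13 is False, take else branch → total = 22
So total = 22

Answer: 22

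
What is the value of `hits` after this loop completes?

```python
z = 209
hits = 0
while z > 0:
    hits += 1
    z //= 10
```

Count digits by repeated division by 10
`hits` takes the values: 0 → 1 → 2 → 3

Answer: 3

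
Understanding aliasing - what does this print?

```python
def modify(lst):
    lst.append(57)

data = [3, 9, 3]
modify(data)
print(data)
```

Key concept: function modifies passed list.
Step by step:
`data = [3, 9, 3]` → data = [3, 9, 3]
`modify(data)` → data = [3, 9, 3, 57]
`print(data)` → prints [3, 9, 3, 57]

Answer: [3, 9, 3, 57]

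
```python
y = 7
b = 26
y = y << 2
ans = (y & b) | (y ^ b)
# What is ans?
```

Trace:
`y = 7` → y = 7
`b = 26` → b = 26
`y = y << 2` → y = 28
`ans = (y & b) | (y ^ b)` → ans = 30
So ans = 30

Answer: 30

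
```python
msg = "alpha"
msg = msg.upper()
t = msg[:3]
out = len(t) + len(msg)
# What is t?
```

Trace:
`msg = "alpha"` → msg = 'alpha'
`msg = msg.upper()` → msg = 'ALPHA'
`t = msg[:3]` → t = 'ALP'
`out = len(t) + len(msg)` → out = 8
So t = 'ALP'

Answer: 'ALP'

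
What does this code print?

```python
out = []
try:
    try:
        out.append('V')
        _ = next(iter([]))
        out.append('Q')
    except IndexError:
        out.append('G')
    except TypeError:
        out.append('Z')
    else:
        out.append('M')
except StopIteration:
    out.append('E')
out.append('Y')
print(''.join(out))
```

Execution trace: 'V' (inner try body) → 'E' (outer except StopIteration) → 'Y' (after the try/except). Output: VEY

Answer: VEY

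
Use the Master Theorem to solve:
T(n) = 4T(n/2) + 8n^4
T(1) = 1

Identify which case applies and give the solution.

a=4, b=2, f(n)=8n^4. log_2(4) = 2. Since c=4 > 2 and the regularity condition holds (4(n/2)^4 = (4/2^4)n^4 with 4/2^4 < 1), Case 3 applies: T(n) = Θ(f(n)) = O(n^4).

Answer: O(n^4) - Case 3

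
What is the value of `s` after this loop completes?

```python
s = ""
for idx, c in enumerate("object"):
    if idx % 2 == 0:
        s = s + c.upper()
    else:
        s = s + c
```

Uppercase even positions in 'object'
`s` takes the values: "" → "O" → "Ob" → "ObJ" → "ObJe" → "ObJeC" → "ObJeCt"

Answer: "ObJeCt"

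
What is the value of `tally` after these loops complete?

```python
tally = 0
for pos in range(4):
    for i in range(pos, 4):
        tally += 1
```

Upper triangle: 4 + 3 + ... + 1
`tally` takes the values: 0 → 1 → 2 → 3 → 4 → 5 → 6 → 7 → 8 → 9 → 10

Answer: 10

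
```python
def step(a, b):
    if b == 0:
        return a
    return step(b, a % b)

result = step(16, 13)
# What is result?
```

step(16, 13) -> step(13, 3) -> step(3, 1) -> step(1, 0) -> 1

Answer: 1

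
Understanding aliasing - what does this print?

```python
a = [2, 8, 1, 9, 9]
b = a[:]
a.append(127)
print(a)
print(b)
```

Key concept: slice [:] creates copy.
Step by step:
`a = [2, 8, 1, 9, 9]` → a = [2, 8, 1, 9, 9]
`b = a[:]` → b = [2, 8, 1, 9, 9]
`a.append(127)` → a = [2, 8, 1, 9, 9, 127]
`print(a)` → prints [2, 8, 1, 9, 9, 127]
`print(b)` → prints [2, 8, 1, 9, 9]

Answer:
[2, 8, 1, 9, 9, 127]
[2, 8, 1, 9, 9]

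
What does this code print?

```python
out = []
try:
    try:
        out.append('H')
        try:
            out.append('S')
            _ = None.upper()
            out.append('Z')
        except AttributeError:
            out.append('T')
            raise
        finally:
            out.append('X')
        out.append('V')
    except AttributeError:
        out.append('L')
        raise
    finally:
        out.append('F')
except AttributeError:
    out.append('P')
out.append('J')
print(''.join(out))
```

Execution trace: 'H' (try body) → 'S' (inner try body) → 'T' (inner except AttributeError) → 'X' (inner finally) → 'L' (except AttributeError) → 'F' (finally) → 'P' (outer except AttributeError) → 'J' (after the try/except). Output: HSTXLFPJ

Answer: HSTXLFPJ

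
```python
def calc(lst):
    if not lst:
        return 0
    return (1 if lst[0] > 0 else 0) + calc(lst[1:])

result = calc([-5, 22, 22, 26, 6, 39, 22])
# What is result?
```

Count of positive elements in [-5, 22, 22, 26, 6, 39, 22] = 6

Answer: 6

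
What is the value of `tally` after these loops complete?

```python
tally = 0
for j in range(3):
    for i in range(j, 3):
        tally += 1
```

Upper triangle: 3 + 2 + ... + 1
`tally` takes the values: 0 → 1 → 2 → 3 → 4 → 5 → 6

Answer: 6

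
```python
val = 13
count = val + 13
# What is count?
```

Trace:
`val = 13` → val = 13
`count = val + 13` → count = 26
So count = 26

Answer: 26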